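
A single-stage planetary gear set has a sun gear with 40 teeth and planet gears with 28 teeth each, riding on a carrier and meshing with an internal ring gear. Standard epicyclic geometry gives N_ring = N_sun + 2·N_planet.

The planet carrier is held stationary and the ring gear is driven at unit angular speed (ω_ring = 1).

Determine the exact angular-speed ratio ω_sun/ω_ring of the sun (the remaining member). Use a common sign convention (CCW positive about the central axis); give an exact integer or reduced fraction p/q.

N_ring = 40 + 2·28 = 96
40(ω_s−ω_c) = −96(ω_r−ω_c),  ω_c=0, ω_r=1
ω_s = 0 − (96/40)(1−0) = -12/5
ω_s/ω_r = -12/5

-12/5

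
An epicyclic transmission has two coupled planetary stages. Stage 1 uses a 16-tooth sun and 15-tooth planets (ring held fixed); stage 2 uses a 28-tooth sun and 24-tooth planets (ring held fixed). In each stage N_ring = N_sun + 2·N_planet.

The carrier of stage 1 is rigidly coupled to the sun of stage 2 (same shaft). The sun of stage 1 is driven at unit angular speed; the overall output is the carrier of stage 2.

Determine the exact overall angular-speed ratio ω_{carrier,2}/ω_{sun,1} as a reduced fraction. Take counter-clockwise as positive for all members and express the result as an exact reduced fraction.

Stage 1: N_ring = 16 + 2·15 = 46
Stage 1: 16(ω_s−ω_c) = −46(ω_r−ω_c),  ω_r=0, ω_s=1
Stage 1: 16(1−ω_c) = −46(0−ω_c)  ⇒  62ω_c = 16  ⇒  ω_c = 8/31
  ⇒ ω_c¹/ω_s¹ = 8/31
Stage 2: N_ring = 28 + 2·24 = 76
Stage 2: 28(ω_s−ω_c) = −76(ω_r−ω_c),  ω_r=0, ω_s=1
Stage 2: 28(1−ω_c) = −76(0−ω_c)  ⇒  104ω_c = 28  ⇒  ω_c = 7/26
  ⇒ ω_c²/ω_s² = 7/26
Coupling ω_s² = ω_c¹ ⇒ overall = 8/31 × 7/26 = 28/403

28/403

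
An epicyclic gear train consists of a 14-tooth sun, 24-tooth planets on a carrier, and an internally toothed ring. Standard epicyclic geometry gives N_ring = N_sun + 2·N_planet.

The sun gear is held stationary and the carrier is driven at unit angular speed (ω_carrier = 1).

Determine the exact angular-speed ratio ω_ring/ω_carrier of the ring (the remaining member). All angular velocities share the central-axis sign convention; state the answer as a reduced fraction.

N_ring = 14 + 2·24 = 62
14(ω_s−ω_c) = −62(ω_r−ω_c),  ω_s=0, ω_c=1
ω_r = 1 − (14/62)(0−1) = 38/31
ω_r/ω_c = 38/31

38/31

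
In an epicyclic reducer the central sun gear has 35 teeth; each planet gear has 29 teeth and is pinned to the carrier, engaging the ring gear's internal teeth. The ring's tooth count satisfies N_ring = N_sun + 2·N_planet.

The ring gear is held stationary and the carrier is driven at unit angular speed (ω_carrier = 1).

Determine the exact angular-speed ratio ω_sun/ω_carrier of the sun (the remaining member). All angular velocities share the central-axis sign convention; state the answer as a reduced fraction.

128/35

N_ring = 35 + 2·29 = 93
35(ω_s−ω_c) = −93(ω_r−ω_c),  ω_r=0, ω_c=1
ω_s = 1 − (93/35)(0−1) = 128/35
ω_s/ω_c = 128/35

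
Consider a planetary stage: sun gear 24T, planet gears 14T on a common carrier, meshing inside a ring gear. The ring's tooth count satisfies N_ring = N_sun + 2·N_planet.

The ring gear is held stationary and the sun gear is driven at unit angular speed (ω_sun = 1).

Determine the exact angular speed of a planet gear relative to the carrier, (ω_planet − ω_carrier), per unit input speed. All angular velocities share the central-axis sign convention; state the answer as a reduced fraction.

-156/133

N_ring = 24 + 2·14 = 52
24(ω_s−ω_c) = −52(ω_r−ω_c),  ω_r=0, ω_s=1
24(1−ω_c) = −52(0−ω_c)  ⇒  76ω_c = 24  ⇒  ω_c = 6/19
sun–planet: 24·(1−6/19) = −14·(ω_p−ω_c)  ⇒  ω_p−ω_c = −(24/14)·(13/19) = -156/133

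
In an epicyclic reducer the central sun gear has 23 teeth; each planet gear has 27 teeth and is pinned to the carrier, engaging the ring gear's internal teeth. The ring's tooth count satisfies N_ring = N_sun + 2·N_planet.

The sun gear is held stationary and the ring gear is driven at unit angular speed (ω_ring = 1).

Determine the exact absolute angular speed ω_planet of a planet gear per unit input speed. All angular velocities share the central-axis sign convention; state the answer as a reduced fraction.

77/54

N_ring = 23 + 2·27 = 77
23(ω_s−ω_c) = −77(ω_r−ω_c),  ω_s=0, ω_r=1
23(0−ω_c) = −77(1−ω_c)  ⇒  100ω_c = 77  ⇒  ω_c = 77/100
sun–planet: 23·(0−77/100) = −27·(ω_p−ω_c)  ⇒  ω_p−ω_c = −(23/27)·(-77/100) = 1771/2700
ω_p = 77/100 + 1771/2700 = 77/54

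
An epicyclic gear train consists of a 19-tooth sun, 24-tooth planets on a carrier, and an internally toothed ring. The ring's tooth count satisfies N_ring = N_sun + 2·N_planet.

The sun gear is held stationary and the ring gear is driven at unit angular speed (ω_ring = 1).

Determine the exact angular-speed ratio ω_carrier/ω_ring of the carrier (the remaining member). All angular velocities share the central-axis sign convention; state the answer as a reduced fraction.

N_ring = 19 + 2·24 = 67
19(ω_s−ω_c) = −67(ω_r−ω_c),  ω_s=0, ω_r=1
19(0−ω_c) = −67(1−ω_c)  ⇒  86ω_c = 67  ⇒  ω_c = 67/86
ω_c/ω_r = 67/86

67/86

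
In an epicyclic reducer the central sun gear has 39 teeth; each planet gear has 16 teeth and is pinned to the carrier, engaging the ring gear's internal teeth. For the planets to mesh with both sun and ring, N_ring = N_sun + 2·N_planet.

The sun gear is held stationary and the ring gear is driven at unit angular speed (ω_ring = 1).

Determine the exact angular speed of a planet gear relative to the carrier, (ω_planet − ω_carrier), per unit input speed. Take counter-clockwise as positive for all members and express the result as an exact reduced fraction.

2769/1760

N_ring = 39 + 2·16 = 71
39(ω_s−ω_c) = −71(ω_r−ω_c),  ω_s=0, ω_r=1
39(0−ω_c) = −71(1−ω_c)  ⇒  110ω_c = 71  ⇒  ω_c = 71/110
sun–planet: 39·(0−71/110) = −16·(ω_p−ω_c)  ⇒  ω_p−ω_c = −(39/16)·(-71/110) = 2769/1760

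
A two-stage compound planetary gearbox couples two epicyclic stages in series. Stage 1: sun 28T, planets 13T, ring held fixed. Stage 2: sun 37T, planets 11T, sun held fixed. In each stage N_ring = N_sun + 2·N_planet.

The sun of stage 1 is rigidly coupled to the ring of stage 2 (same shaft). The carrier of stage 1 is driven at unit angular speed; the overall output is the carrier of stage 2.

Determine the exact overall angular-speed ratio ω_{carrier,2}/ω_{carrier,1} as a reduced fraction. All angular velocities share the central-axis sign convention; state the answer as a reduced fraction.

Stage 1: N_ring = 28 + 2·13 = 54
Stage 1: 28(ω_s−ω_c) = −54(ω_r−ω_c),  ω_r=0, ω_c=1
Stage 1: ω_s = 1 − (54/28)(0−1) = 41/14
  ⇒ ω_s¹/ω_c¹ = 41/14
Stage 2: N_ring = 37 + 2·11 = 59
Stage 2: 37(ω_s−ω_c) = −59(ω_r−ω_c),  ω_s=0, ω_r=1
Stage 2: 37(0−ω_c) = −59(1−ω_c)  ⇒  96ω_c = 59  ⇒  ω_c = 59/96
  ⇒ ω_c²/ω_r² = 59/96
Coupling ω_r² = ω_s¹ ⇒ overall = 41/14 × 59/96 = 2419/1344

2419/1344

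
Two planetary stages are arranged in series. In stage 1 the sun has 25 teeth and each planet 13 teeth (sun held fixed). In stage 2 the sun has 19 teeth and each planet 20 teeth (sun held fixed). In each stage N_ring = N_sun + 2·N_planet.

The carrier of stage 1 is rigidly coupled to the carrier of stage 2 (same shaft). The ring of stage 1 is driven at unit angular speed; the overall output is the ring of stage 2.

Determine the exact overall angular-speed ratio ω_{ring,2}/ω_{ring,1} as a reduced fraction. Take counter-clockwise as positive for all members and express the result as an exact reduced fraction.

1989/2242

Stage 1: N_ring = 25 + 2·13 = 51
Stage 1: 25(ω_s−ω_c) = −51(ω_r−ω_c),  ω_s=0, ω_r=1
Stage 1: 25(0−ω_c) = −51(1−ω_c)  ⇒  76ω_c = 51  ⇒  ω_c = 51/76
  ⇒ ω_c¹/ω_r¹ = 51/76
Stage 2: N_ring = 19 + 2·20 = 59
Stage 2: 19(ω_s−ω_c) = −59(ω_r−ω_c),  ω_s=0, ω_c=1
Stage 2: ω_r = 1 − (19/59)(0−1) = 78/59
  ⇒ ω_r²/ω_c² = 78/59
Coupling ω_c² = ω_c¹ ⇒ overall = 51/76 × 78/59 = 1989/2242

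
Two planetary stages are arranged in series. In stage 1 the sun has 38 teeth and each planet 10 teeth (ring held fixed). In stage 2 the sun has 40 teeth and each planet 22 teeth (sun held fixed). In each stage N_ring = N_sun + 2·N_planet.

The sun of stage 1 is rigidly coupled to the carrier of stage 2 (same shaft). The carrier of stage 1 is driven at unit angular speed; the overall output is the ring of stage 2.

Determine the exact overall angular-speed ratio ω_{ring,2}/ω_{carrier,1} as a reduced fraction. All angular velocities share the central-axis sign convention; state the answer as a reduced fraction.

Stage 1: N_ring = 38 + 2·10 = 58
Stage 1: 38(ω_s−ω_c) = −58(ω_r−ω_c),  ω_r=0, ω_c=1
Stage 1: ω_s = 1 − (58/38)(0−1) = 48/19
  ⇒ ω_s¹/ω_c¹ = 48/19
Stage 2: N_ring = 40 + 2·22 = 84
Stage 2: 40(ω_s−ω_c) = −84(ω_r−ω_c),  ω_s=0, ω_c=1
Stage 2: ω_r = 1 − (40/84)(0−1) = 31/21
  ⇒ ω_r²/ω_c² = 31/21
Coupling ω_c² = ω_s¹ ⇒ overall = 48/19 × 31/21 = 496/133

496/133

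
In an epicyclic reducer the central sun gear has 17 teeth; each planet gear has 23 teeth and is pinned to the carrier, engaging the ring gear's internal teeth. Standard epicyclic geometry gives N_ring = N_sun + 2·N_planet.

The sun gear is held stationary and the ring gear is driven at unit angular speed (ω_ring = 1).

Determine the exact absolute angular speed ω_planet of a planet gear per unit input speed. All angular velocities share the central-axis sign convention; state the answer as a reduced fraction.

63/46

N_ring = 17 + 2·23 = 63
17(ω_s−ω_c) = −63(ω_r−ω_c),  ω_s=0, ω_r=1
17(0−ω_c) = −63(1−ω_c)  ⇒  80ω_c = 63  ⇒  ω_c = 63/80
sun–planet: 17·(0−63/80) = −23·(ω_p−ω_c)  ⇒  ω_p−ω_c = −(17/23)·(-63/80) = 1071/1840
ω_p = 63/80 + 1071/1840 = 63/46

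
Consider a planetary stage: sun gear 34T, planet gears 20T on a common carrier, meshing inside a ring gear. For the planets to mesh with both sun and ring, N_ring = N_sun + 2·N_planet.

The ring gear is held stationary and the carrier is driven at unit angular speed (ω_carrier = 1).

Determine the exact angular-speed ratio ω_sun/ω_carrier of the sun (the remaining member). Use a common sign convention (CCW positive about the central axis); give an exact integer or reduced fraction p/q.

54/17

N_ring = 34 + 2·20 = 74
34(ω_s−ω_c) = −74(ω_r−ω_c),  ω_r=0, ω_c=1
ω_s = 1 − (74/34)(0−1) = 54/17
ω_s/ω_c = 54/17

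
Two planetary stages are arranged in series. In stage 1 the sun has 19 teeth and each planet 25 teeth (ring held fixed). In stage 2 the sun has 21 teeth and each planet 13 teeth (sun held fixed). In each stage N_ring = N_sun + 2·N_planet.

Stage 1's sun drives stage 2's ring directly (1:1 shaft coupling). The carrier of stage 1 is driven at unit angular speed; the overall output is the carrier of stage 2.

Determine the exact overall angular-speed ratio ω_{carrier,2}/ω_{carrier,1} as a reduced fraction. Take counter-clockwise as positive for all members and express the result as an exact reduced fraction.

1034/323

Stage 1: N_ring = 19 + 2·25 = 69
Stage 1: 19(ω_s−ω_c) = −69(ω_r−ω_c),  ω_r=0, ω_c=1
Stage 1: ω_s = 1 − (69/19)(0−1) = 88/19
  ⇒ ω_s¹/ω_c¹ = 88/19
Stage 2: N_ring = 21 + 2·13 = 47
Stage 2: 21(ω_s−ω_c) = −47(ω_r−ω_c),  ω_s=0, ω_r=1
Stage 2: 21(0−ω_c) = −47(1−ω_c)  ⇒  68ω_c = 47  ⇒  ω_c = 47/68
  ⇒ ω_c²/ω_r² = 47/68
Coupling ω_r² = ω_s¹ ⇒ overall = 88/19 × 47/68 = 1034/323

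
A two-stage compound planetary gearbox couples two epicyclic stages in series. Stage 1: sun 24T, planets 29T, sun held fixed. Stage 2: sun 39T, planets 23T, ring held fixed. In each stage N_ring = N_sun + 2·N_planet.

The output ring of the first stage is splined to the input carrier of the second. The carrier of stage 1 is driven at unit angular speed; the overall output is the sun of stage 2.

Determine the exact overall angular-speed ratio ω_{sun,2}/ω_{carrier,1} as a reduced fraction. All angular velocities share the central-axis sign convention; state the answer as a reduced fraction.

6572/1599

Stage 1: N_ring = 24 + 2·29 = 82
Stage 1: 24(ω_s−ω_c) = −82(ω_r−ω_c),  ω_s=0, ω_c=1
Stage 1: ω_r = 1 − (24/82)(0−1) = 53/41
  ⇒ ω_r¹/ω_c¹ = 53/41
Stage 2: N_ring = 39 + 2·23 = 85
Stage 2: 39(ω_s−ω_c) = −85(ω_r−ω_c),  ω_r=0, ω_c=1
Stage 2: ω_s = 1 − (85/39)(0−1) = 124/39
  ⇒ ω_s²/ω_c² = 124/39
Coupling ω_c² = ω_r¹ ⇒ overall = 53/41 × 124/39 = 6572/1599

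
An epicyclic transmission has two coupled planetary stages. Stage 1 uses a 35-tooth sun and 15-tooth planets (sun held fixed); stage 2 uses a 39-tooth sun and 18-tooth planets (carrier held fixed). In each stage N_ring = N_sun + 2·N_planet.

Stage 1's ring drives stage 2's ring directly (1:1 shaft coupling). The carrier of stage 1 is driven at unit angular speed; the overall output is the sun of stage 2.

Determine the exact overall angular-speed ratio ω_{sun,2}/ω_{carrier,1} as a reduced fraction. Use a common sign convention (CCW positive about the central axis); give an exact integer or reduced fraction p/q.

-500/169

Stage 1: N_ring = 35 + 2·15 = 65
Stage 1: 35(ω_s−ω_c) = −65(ω_r−ω_c),  ω_s=0, ω_c=1
Stage 1: ω_r = 1 − (35/65)(0−1) = 20/13
  ⇒ ω_r¹/ω_c¹ = 20/13
Stage 2: N_ring = 39 + 2·18 = 75
Stage 2: 39(ω_s−ω_c) = −75(ω_r−ω_c),  ω_c=0, ω_r=1
Stage 2: ω_s = 0 − (75/39)(1−0) = -25/13
  ⇒ ω_s²/ω_r² = -25/13
Coupling ω_r² = ω_r¹ ⇒ overall = 20/13 × -25/13 = -500/169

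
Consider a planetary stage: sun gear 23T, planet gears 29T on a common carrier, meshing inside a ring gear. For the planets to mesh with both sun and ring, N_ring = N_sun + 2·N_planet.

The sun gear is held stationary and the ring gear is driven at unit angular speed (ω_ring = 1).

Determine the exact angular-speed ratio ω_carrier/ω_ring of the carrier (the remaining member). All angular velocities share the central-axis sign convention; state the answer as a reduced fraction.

N_ring = 23 + 2·29 = 81
23(ω_s−ω_c) = −81(ω_r−ω_c),  ω_s=0, ω_r=1
23(0−ω_c) = −81(1−ω_c)  ⇒  104ω_c = 81  ⇒  ω_c = 81/104
ω_c/ω_r = 81/104

81/104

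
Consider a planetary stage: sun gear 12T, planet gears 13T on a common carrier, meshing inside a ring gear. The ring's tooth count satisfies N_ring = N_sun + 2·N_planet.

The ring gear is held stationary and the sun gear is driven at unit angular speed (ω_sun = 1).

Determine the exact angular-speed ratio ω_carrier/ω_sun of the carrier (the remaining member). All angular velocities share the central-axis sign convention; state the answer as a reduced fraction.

N_ring = 12 + 2·13 = 38
12(ω_s−ω_c) = −38(ω_r−ω_c),  ω_r=0, ω_s=1
12(1−ω_c) = −38(0−ω_c)  ⇒  50ω_c = 12  ⇒  ω_c = 6/25
ω_c/ω_s = 6/25

6/25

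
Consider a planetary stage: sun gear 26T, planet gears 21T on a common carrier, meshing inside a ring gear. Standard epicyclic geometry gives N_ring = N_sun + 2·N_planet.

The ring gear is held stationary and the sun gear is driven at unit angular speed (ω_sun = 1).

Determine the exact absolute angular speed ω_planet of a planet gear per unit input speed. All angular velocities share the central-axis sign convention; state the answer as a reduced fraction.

-13/21

N_ring = 26 + 2·21 = 68
26(ω_s−ω_c) = −68(ω_r−ω_c),  ω_r=0, ω_s=1
26(1−ω_c) = −68(0−ω_c)  ⇒  94ω_c = 26  ⇒  ω_c = 13/47
sun–planet: 26·(1−13/47) = −21·(ω_p−ω_c)  ⇒  ω_p−ω_c = −(26/21)·(34/47) = -884/987
ω_p = 13/47 − 884/987 = -13/21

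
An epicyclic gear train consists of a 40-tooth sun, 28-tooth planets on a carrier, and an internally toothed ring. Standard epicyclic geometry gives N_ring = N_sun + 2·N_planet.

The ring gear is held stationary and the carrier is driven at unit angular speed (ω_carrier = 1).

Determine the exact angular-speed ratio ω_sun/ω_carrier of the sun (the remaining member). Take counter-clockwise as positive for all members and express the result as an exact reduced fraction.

17/5

N_ring = 40 + 2·28 = 96
40(ω_s−ω_c) = −96(ω_r−ω_c),  ω_r=0, ω_c=1
ω_s = 1 − (96/40)(0−1) = 17/5
ω_s/ω_c = 17/5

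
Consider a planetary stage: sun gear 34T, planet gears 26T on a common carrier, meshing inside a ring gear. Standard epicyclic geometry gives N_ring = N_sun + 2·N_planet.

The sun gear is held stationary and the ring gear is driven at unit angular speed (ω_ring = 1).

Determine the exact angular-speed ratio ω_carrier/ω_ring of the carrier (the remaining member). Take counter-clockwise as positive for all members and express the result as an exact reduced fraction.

N_ring = 34 + 2·26 = 86
34(ω_s−ω_c) = −86(ω_r−ω_c),  ω_s=0, ω_r=1
34(0−ω_c) = −86(1−ω_c)  ⇒  120ω_c = 86  ⇒  ω_c = 43/60
ω_c/ω_r = 43/60

43/60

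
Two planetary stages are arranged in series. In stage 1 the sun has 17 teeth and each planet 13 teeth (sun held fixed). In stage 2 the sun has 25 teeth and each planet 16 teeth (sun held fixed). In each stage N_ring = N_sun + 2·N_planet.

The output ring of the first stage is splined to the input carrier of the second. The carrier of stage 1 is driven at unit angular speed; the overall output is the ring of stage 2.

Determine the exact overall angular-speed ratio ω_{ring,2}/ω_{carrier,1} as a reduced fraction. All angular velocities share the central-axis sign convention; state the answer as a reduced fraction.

1640/817

Stage 1: N_ring = 17 + 2·13 = 43
Stage 1: 17(ω_s−ω_c) = −43(ω_r−ω_c),  ω_s=0, ω_c=1
Stage 1: ω_r = 1 − (17/43)(0−1) = 60/43
  ⇒ ω_r¹/ω_c¹ = 60/43
Stage 2: N_ring = 25 + 2·16 = 57
Stage 2: 25(ω_s−ω_c) = −57(ω_r−ω_c),  ω_s=0, ω_c=1
Stage 2: ω_r = 1 − (25/57)(0−1) = 82/57
  ⇒ ω_r²/ω_c² = 82/57
Coupling ω_c² = ω_r¹ ⇒ overall = 60/43 × 82/57 = 1640/817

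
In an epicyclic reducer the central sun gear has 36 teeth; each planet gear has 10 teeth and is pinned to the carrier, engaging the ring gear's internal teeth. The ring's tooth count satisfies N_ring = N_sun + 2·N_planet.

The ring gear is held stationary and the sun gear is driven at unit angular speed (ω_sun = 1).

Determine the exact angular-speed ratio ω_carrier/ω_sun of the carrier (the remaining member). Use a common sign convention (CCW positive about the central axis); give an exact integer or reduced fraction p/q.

N_ring = 36 + 2·10 = 56
36(ω_s−ω_c) = −56(ω_r−ω_c),  ω_r=0, ω_s=1
36(1−ω_c) = −56(0−ω_c)  ⇒  92ω_c = 36  ⇒  ω_c = 9/23
ω_c/ω_s = 9/23

9/23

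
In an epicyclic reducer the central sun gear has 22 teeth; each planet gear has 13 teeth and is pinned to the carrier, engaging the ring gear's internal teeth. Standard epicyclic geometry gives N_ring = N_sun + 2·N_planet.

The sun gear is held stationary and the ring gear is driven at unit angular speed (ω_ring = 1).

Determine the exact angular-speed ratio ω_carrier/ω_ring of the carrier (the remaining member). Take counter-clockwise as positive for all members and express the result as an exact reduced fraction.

N_ring = 22 + 2·13 = 48
22(ω_s−ω_c) = −48(ω_r−ω_c),  ω_s=0, ω_r=1
22(0−ω_c) = −48(1−ω_c)  ⇒  70ω_c = 48  ⇒  ω_c = 24/35
ω_c/ω_r = 24/35

24/35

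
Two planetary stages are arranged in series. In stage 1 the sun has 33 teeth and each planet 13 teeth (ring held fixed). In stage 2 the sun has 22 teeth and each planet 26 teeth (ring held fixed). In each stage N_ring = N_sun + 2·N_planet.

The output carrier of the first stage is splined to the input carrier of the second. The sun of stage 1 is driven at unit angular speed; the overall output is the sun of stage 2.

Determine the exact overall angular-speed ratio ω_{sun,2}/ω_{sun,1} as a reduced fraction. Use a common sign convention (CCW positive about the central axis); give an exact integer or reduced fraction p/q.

36/23

Stage 1: N_ring = 33 + 2·13 = 59
Stage 1: 33(ω_s−ω_c) = −59(ω_r−ω_c),  ω_r=0, ω_s=1
Stage 1: 33(1−ω_c) = −59(0−ω_c)  ⇒  92ω_c = 33  ⇒  ω_c = 33/92
  ⇒ ω_c¹/ω_s¹ = 33/92
Stage 2: N_ring = 22 + 2·26 = 74
Stage 2: 22(ω_s−ω_c) = −74(ω_r−ω_c),  ω_r=0, ω_c=1
Stage 2: ω_s = 1 − (74/22)(0−1) = 48/11
  ⇒ ω_s²/ω_c² = 48/11
Coupling ω_c² = ω_c¹ ⇒ overall = 33/92 × 48/11 = 36/23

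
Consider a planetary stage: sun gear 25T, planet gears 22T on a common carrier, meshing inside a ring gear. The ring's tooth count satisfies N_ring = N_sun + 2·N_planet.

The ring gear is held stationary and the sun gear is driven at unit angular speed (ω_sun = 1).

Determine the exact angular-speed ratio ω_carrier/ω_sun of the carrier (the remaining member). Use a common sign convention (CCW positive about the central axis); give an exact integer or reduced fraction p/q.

25/94

N_ring = 25 + 2·22 = 69
25(ω_s−ω_c) = −69(ω_r−ω_c),  ω_r=0, ω_s=1
25(1−ω_c) = −69(0−ω_c)  ⇒  94ω_c = 25  ⇒  ω_c = 25/94
ω_c/ω_s = 25/94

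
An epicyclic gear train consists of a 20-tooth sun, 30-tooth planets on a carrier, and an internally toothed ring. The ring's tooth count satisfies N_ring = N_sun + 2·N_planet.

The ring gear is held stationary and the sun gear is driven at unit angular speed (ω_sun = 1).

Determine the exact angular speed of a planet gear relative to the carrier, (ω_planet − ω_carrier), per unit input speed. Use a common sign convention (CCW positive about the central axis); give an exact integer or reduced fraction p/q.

-8/15

N_ring = 20 + 2·30 = 80
20(ω_s−ω_c) = −80(ω_r−ω_c),  ω_r=0, ω_s=1
20(1−ω_c) = −80(0−ω_c)  ⇒  100ω_c = 20  ⇒  ω_c = 1/5
sun–planet: 20·(1−1/5) = −30·(ω_p−ω_c)  ⇒  ω_p−ω_c = −(20/30)·(4/5) = -8/15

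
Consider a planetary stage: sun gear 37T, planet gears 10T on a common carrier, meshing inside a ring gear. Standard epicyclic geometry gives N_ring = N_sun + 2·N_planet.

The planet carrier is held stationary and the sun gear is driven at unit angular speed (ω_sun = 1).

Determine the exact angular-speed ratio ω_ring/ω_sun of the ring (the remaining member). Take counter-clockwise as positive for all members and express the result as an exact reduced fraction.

N_ring = 37 + 2·10 = 57
37(ω_s−ω_c) = −57(ω_r−ω_c),  ω_c=0, ω_s=1
ω_r = 0 − (37/57)(1−0) = -37/57
ω_r/ω_s = -37/57

-37/57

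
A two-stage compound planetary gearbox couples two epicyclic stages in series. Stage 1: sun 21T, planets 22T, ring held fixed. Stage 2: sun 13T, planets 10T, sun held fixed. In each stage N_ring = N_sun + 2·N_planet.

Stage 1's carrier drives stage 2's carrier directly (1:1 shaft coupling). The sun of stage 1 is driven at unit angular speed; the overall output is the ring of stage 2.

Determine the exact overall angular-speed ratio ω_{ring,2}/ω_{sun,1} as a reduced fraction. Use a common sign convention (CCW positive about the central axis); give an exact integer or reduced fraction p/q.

161/473

Stage 1: N_ring = 21 + 2·22 = 65
Stage 1: 21(ω_s−ω_c) = −65(ω_r−ω_c),  ω_r=0, ω_s=1
Stage 1: 21(1−ω_c) = −65(0−ω_c)  ⇒  86ω_c = 21  ⇒  ω_c = 21/86
  ⇒ ω_c¹/ω_s¹ = 21/86
Stage 2: N_ring = 13 + 2·10 = 33
Stage 2: 13(ω_s−ω_c) = −33(ω_r−ω_c),  ω_s=0, ω_c=1
Stage 2: ω_r = 1 − (13/33)(0−1) = 46/33
  ⇒ ω_r²/ω_c² = 46/33
Coupling ω_c² = ω_c¹ ⇒ overall = 21/86 × 46/33 = 161/473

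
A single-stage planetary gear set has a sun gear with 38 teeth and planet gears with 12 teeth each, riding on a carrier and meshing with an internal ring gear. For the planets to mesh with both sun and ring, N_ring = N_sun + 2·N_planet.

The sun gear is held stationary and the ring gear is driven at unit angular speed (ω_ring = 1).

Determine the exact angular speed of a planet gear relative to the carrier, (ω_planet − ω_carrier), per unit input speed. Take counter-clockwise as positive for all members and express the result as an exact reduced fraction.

589/300

N_ring = 38 + 2·12 = 62
38(ω_s−ω_c) = −62(ω_r−ω_c),  ω_s=0, ω_r=1
38(0−ω_c) = −62(1−ω_c)  ⇒  100ω_c = 62  ⇒  ω_c = 31/50
sun–planet: 38·(0−31/50) = −12·(ω_p−ω_c)  ⇒  ω_p−ω_c = −(38/12)·(-31/50) = 589/300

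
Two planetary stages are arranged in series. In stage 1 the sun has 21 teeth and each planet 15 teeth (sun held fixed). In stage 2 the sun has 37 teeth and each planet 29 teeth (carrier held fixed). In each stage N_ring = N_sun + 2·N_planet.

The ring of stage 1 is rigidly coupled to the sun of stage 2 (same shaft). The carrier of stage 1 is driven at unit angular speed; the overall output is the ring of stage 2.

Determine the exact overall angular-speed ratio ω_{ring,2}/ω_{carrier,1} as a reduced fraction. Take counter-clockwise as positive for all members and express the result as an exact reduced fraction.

-888/1615

Stage 1: N_ring = 21 + 2·15 = 51
Stage 1: 21(ω_s−ω_c) = −51(ω_r−ω_c),  ω_s=0, ω_c=1
Stage 1: ω_r = 1 − (21/51)(0−1) = 24/17
  ⇒ ω_r¹/ω_c¹ = 24/17
Stage 2: N_ring = 37 + 2·29 = 95
Stage 2: 37(ω_s−ω_c) = −95(ω_r−ω_c),  ω_c=0, ω_s=1
Stage 2: ω_r = 0 − (37/95)(1−0) = -37/95
  ⇒ ω_r²/ω_s² = -37/95
Coupling ω_s² = ω_r¹ ⇒ overall = 24/17 × -37/95 = -888/1615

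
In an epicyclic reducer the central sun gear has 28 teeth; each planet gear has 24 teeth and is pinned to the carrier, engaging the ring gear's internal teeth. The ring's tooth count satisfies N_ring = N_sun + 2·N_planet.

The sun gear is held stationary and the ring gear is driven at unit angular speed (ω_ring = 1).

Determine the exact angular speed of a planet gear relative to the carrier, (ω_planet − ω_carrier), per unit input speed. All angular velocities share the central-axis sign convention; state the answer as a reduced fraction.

N_ring = 28 + 2·24 = 76
28(ω_s−ω_c) = −76(ω_r−ω_c),  ω_s=0, ω_r=1
28(0−ω_c) = −76(1−ω_c)  ⇒  104ω_c = 76  ⇒  ω_c = 19/26
sun–planet: 28·(0−19/26) = −24·(ω_p−ω_c)  ⇒  ω_p−ω_c = −(28/24)·(-19/26) = 133/156

133/156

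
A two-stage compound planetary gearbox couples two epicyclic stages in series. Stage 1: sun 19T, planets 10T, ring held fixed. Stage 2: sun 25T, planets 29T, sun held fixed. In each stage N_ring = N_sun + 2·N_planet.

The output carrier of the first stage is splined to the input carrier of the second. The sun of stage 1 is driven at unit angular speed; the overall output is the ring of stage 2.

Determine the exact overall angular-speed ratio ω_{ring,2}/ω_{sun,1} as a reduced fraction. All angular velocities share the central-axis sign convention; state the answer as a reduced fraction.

1026/2407

Stage 1: N_ring = 19 + 2·10 = 39
Stage 1: 19(ω_s−ω_c) = −39(ω_r−ω_c),  ω_r=0, ω_s=1
Stage 1: 19(1−ω_c) = −39(0−ω_c)  ⇒  58ω_c = 19  ⇒  ω_c = 19/58
  ⇒ ω_c¹/ω_s¹ = 19/58
Stage 2: N_ring = 25 + 2·29 = 83
Stage 2: 25(ω_s−ω_c) = −83(ω_r−ω_c),  ω_s=0, ω_c=1
Stage 2: ω_r = 1 − (25/83)(0−1) = 108/83
  ⇒ ω_r²/ω_c² = 108/83
Coupling ω_c² = ω_c¹ ⇒ overall = 19/58 × 108/83 = 1026/2407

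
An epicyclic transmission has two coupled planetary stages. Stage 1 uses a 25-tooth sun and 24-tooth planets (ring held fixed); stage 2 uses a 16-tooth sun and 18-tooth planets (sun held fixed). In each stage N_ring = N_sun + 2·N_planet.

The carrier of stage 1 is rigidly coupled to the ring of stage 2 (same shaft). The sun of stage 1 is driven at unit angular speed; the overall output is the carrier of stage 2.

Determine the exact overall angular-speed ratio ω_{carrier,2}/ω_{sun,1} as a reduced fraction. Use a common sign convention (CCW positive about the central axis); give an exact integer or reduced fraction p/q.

325/1666

Stage 1: N_ring = 25 + 2·24 = 73
Stage 1: 25(ω_s−ω_c) = −73(ω_r−ω_c),  ω_r=0, ω_s=1
Stage 1: 25(1−ω_c) = −73(0−ω_c)  ⇒  98ω_c = 25  ⇒  ω_c = 25/98
  ⇒ ω_c¹/ω_s¹ = 25/98
Stage 2: N_ring = 16 + 2·18 = 52
Stage 2: 16(ω_s−ω_c) = −52(ω_r−ω_c),  ω_s=0, ω_r=1
Stage 2: 16(0−ω_c) = −52(1−ω_c)  ⇒  68ω_c = 52  ⇒  ω_c = 13/17
  ⇒ ω_c²/ω_r² = 13/17
Coupling ω_r² = ω_c¹ ⇒ overall = 25/98 × 13/17 = 325/1666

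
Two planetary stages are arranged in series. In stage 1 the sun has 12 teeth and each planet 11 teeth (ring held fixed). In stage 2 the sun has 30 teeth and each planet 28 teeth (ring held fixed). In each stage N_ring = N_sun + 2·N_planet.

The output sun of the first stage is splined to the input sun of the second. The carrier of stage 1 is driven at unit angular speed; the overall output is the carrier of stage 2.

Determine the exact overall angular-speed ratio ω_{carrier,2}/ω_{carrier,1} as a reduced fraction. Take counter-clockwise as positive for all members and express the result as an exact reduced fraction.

Stage 1: N_ring = 12 + 2·11 = 34
Stage 1: 12(ω_s−ω_c) = −34(ω_r−ω_c),  ω_r=0, ω_c=1
Stage 1: ω_s = 1 − (34/12)(0−1) = 23/6
  ⇒ ω_s¹/ω_c¹ = 23/6
Stage 2: N_ring = 30 + 2·28 = 86
Stage 2: 30(ω_s−ω_c) = −86(ω_r−ω_c),  ω_r=0, ω_s=1
Stage 2: 30(1−ω_c) = −86(0−ω_c)  ⇒  116ω_c = 30  ⇒  ω_c = 15/58
  ⇒ ω_c²/ω_s² = 15/58
Coupling ω_s² = ω_s¹ ⇒ overall = 23/6 × 15/58 = 115/116

115/116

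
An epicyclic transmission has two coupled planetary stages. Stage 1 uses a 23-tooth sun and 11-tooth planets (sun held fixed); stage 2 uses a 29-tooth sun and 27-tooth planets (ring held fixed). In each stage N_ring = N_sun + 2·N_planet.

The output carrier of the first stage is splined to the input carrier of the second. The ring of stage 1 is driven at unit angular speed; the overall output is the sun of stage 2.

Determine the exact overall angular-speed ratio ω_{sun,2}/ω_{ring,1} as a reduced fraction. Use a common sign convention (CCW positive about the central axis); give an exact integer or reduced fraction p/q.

Stage 1: N_ring = 23 + 2·11 = 45
Stage 1: 23(ω_s−ω_c) = −45(ω_r−ω_c),  ω_s=0, ω_r=1
Stage 1: 23(0−ω_c) = −45(1−ω_c)  ⇒  68ω_c = 45  ⇒  ω_c = 45/68
  ⇒ ω_c¹/ω_r¹ = 45/68
Stage 2: N_ring = 29 + 2·27 = 83
Stage 2: 29(ω_s−ω_c) = −83(ω_r−ω_c),  ω_r=0, ω_c=1
Stage 2: ω_s = 1 − (83/29)(0−1) = 112/29
  ⇒ ω_s²/ω_c² = 112/29
Coupling ω_c² = ω_c¹ ⇒ overall = 45/68 × 112/29 = 1260/493

1260/493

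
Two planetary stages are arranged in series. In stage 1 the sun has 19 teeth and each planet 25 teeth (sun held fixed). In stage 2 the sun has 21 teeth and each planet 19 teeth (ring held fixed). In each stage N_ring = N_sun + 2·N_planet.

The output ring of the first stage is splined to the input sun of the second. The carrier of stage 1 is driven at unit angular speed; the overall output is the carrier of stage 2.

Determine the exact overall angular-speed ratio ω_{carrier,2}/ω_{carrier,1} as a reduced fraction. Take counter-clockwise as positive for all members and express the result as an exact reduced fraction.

Stage 1: N_ring = 19 + 2·25 = 69
Stage 1: 19(ω_s−ω_c) = −69(ω_r−ω_c),  ω_s=0, ω_c=1
Stage 1: ω_r = 1 − (19/69)(0−1) = 88/69
  ⇒ ω_r¹/ω_c¹ = 88/69
Stage 2: N_ring = 21 + 2·19 = 59
Stage 2: 21(ω_s−ω_c) = −59(ω_r−ω_c),  ω_r=0, ω_s=1
Stage 2: 21(1−ω_c) = −59(0−ω_c)  ⇒  80ω_c = 21  ⇒  ω_c = 21/80
  ⇒ ω_c²/ω_s² = 21/80
Coupling ω_s² = ω_r¹ ⇒ overall = 88/69 × 21/80 = 77/230

77/230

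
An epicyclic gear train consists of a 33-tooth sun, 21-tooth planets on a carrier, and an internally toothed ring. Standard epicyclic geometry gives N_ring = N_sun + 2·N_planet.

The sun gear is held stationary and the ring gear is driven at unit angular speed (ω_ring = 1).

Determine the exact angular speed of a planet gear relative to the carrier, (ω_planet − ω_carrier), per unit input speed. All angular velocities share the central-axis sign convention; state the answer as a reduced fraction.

N_ring = 33 + 2·21 = 75
33(ω_s−ω_c) = −75(ω_r−ω_c),  ω_s=0, ω_r=1
33(0−ω_c) = −75(1−ω_c)  ⇒  108ω_c = 75  ⇒  ω_c = 25/36
sun–planet: 33·(0−25/36) = −21·(ω_p−ω_c)  ⇒  ω_p−ω_c = −(33/21)·(-25/36) = 275/252

275/252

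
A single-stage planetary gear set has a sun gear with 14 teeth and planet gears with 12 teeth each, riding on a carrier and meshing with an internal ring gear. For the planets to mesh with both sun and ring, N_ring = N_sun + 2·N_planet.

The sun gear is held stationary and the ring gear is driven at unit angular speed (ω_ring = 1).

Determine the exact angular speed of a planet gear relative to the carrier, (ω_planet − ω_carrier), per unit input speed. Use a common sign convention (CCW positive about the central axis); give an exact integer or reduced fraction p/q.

133/156

N_ring = 14 + 2·12 = 38
14(ω_s−ω_c) = −38(ω_r−ω_c),  ω_s=0, ω_r=1
14(0−ω_c) = −38(1−ω_c)  ⇒  52ω_c = 38  ⇒  ω_c = 19/26
sun–planet: 14·(0−19/26) = −12·(ω_p−ω_c)  ⇒  ω_p−ω_c = −(14/12)·(-19/26) = 133/156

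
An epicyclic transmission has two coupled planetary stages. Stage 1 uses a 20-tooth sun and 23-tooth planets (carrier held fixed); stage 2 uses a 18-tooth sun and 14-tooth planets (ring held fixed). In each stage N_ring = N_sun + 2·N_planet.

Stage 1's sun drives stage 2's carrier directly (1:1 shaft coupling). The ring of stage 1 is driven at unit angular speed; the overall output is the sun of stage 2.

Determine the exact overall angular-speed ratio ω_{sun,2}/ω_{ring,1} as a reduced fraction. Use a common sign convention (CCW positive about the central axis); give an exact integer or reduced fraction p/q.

Stage 1: N_ring = 20 + 2·23 = 66
Stage 1: 20(ω_s−ω_c) = −66(ω_r−ω_c),  ω_c=0, ω_r=1
Stage 1: ω_s = 0 − (66/20)(1−0) = -33/10
  ⇒ ω_s¹/ω_r¹ = -33/10
Stage 2: N_ring = 18 + 2·14 = 46
Stage 2: 18(ω_s−ω_c) = −46(ω_r−ω_c),  ω_r=0, ω_c=1
Stage 2: ω_s = 1 − (46/18)(0−1) = 32/9
  ⇒ ω_s²/ω_c² = 32/9
Coupling ω_c² = ω_s¹ ⇒ overall = -33/10 × 32/9 = -176/15

-176/15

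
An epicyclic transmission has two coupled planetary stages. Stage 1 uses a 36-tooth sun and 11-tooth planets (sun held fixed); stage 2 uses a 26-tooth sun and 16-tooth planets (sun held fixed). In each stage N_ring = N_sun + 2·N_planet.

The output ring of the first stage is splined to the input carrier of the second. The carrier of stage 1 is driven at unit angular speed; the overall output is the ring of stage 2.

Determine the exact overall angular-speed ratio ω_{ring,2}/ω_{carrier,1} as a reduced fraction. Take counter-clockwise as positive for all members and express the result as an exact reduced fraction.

Stage 1: N_ring = 36 + 2·11 = 58
Stage 1: 36(ω_s−ω_c) = −58(ω_r−ω_c),  ω_s=0, ω_c=1
Stage 1: ω_r = 1 − (36/58)(0−1) = 47/29
  ⇒ ω_r¹/ω_c¹ = 47/29
Stage 2: N_ring = 26 + 2·16 = 58
Stage 2: 26(ω_s−ω_c) = −58(ω_r−ω_c),  ω_s=0, ω_c=1
Stage 2: ω_r = 1 − (26/58)(0−1) = 42/29
  ⇒ ω_r²/ω_c² = 42/29
Coupling ω_c² = ω_r¹ ⇒ overall = 47/29 × 42/29 = 1974/841

1974/841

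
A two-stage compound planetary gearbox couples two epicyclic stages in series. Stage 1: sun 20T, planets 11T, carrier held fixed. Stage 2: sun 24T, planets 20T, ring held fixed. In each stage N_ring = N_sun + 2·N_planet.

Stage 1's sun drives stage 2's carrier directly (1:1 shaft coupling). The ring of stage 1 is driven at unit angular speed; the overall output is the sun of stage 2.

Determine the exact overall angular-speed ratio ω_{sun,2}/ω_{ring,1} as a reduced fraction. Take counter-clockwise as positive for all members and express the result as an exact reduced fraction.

Stage 1: N_ring = 20 + 2·11 = 42
Stage 1: 20(ω_s−ω_c) = −42(ω_r−ω_c),  ω_c=0, ω_r=1
Stage 1: ω_s = 0 − (42/20)(1−0) = -21/10
  ⇒ ω_s¹/ω_r¹ = -21/10
Stage 2: N_ring = 24 + 2·20 = 64
Stage 2: 24(ω_s−ω_c) = −64(ω_r−ω_c),  ω_r=0, ω_c=1
Stage 2: ω_s = 1 − (64/24)(0−1) = 11/3
  ⇒ ω_s²/ω_c² = 11/3
Coupling ω_c² = ω_s¹ ⇒ overall = -21/10 × 11/3 = -77/10

-77/10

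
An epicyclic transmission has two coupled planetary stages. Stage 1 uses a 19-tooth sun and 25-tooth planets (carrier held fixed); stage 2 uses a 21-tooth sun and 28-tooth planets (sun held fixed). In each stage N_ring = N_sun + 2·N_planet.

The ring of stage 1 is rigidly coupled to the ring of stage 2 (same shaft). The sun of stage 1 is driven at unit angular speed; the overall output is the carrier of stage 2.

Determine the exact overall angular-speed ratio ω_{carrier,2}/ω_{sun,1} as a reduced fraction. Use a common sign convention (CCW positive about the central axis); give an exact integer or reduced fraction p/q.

-209/966

Stage 1: N_ring = 19 + 2·25 = 69
Stage 1: 19(ω_s−ω_c) = −69(ω_r−ω_c),  ω_c=0, ω_s=1
Stage 1: ω_r = 0 − (19/69)(1−0) = -19/69
  ⇒ ω_r¹/ω_s¹ = -19/69
Stage 2: N_ring = 21 + 2·28 = 77
Stage 2: 21(ω_s−ω_c) = −77(ω_r−ω_c),  ω_s=0, ω_r=1
Stage 2: 21(0−ω_c) = −77(1−ω_c)  ⇒  98ω_c = 77  ⇒  ω_c = 11/14
  ⇒ ω_c²/ω_r² = 11/14
Coupling ω_r² = ω_r¹ ⇒ overall = -19/69 × 11/14 = -209/966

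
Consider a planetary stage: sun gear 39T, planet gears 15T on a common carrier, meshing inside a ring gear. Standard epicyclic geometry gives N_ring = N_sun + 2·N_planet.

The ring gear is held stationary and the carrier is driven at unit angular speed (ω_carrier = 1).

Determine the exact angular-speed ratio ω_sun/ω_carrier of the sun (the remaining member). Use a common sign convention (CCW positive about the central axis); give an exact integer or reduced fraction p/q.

N_ring = 39 + 2·15 = 69
39(ω_s−ω_c) = −69(ω_r−ω_c),  ω_r=0, ω_c=1
ω_s = 1 − (69/39)(0−1) = 36/13
ω_s/ω_c = 36/13

36/13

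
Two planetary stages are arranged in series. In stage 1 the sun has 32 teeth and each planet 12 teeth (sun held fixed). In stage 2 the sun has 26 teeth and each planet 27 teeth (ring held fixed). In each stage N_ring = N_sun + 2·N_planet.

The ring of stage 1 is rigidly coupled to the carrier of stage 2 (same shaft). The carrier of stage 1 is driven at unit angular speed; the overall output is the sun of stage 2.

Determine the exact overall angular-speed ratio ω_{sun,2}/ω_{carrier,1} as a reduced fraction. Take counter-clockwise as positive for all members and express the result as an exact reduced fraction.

Stage 1: N_ring = 32 + 2·12 = 56
Stage 1: 32(ω_s−ω_c) = −56(ω_r−ω_c),  ω_s=0, ω_c=1
Stage 1: ω_r = 1 − (32/56)(0−1) = 11/7
  ⇒ ω_r¹/ω_c¹ = 11/7
Stage 2: N_ring = 26 + 2·27 = 80
Stage 2: 26(ω_s−ω_c) = −80(ω_r−ω_c),  ω_r=0, ω_c=1
Stage 2: ω_s = 1 − (80/26)(0−1) = 53/13
  ⇒ ω_s²/ω_c² = 53/13
Coupling ω_c² = ω_r¹ ⇒ overall = 11/7 × 53/13 = 583/91

583/91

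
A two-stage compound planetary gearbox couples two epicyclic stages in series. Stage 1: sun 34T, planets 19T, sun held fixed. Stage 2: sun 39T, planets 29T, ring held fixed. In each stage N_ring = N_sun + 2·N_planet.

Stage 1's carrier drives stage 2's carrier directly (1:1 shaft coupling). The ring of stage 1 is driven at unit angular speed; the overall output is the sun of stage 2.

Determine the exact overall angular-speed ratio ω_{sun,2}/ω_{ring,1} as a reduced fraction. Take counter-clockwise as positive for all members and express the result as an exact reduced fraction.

Stage 1: N_ring = 34 + 2·19 = 72
Stage 1: 34(ω_s−ω_c) = −72(ω_r−ω_c),  ω_s=0, ω_r=1
Stage 1: 34(0−ω_c) = −72(1−ω_c)  ⇒  106ω_c = 72  ⇒  ω_c = 36/53
  ⇒ ω_c¹/ω_r¹ = 36/53
Stage 2: N_ring = 39 + 2·29 = 97
Stage 2: 39(ω_s−ω_c) = −97(ω_r−ω_c),  ω_r=0, ω_c=1
Stage 2: ω_s = 1 − (97/39)(0−1) = 136/39
  ⇒ ω_s²/ω_c² = 136/39
Coupling ω_c² = ω_c¹ ⇒ overall = 36/53 × 136/39 = 1632/689

1632/689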